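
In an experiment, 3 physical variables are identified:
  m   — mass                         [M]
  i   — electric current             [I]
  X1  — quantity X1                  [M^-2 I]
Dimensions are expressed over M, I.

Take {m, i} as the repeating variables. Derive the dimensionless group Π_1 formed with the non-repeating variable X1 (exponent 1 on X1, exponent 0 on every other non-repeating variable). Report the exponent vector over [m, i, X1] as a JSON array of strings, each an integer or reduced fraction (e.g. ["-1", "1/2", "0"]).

Dimensional matrix (M×I by m×i×X1):
  M: [ 1  0 -2]
  I: [ 0  1  1]
RREF → pivots at {m,i} ⇒ r = 2
Pivot set = {m,i}, free = {X1}
RREF:
  r0: [   1    0   -2]
  r1: [   0    1    1]
Fix exponent of X1 at 1; solve each RREF row for its pivot's exponent:
  r0: exp(m) + (-2)·1 = 0 ⇒ exp(m) = 2
  r1: exp(i) + (1)·1 = 0 ⇒ exp(i) = -1
Π_1 = m^2 · i^-1 · X1

["2", "-1", "1"]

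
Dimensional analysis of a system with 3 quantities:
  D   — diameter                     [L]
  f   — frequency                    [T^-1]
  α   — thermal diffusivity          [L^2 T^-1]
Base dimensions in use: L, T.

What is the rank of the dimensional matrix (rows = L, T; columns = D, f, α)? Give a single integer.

2

Write exponents as rows L,T / cols D,f,α:
  L: [ 1  0  2]
  T: [ 0 -1 -1]
Echelon form has 2 nonzero rows (pivots: D,f)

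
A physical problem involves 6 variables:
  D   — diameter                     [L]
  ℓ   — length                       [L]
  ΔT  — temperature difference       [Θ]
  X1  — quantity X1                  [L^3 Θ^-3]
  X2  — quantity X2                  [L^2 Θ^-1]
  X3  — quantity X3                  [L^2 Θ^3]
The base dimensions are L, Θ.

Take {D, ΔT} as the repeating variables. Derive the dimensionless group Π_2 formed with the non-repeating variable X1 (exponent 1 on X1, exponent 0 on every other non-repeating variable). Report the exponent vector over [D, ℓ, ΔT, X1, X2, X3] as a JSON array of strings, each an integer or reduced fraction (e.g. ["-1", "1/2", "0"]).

Dimensional matrix (L×Θ by D×ℓ×ΔT×X1×X2×X3):
  L: [ 1  1  0  3  2  2]
  Θ: [ 0  0  1 -3 -1  3]
RREF → pivots at {D,ΔT} ⇒ r = 2
Pivot set = {D,ΔT}, free = {ℓ,X1,X2,X3}
RREF:
  r0: [   1    1    0    3    2    2]
  r1: [   0    0    1   -3   -1    3]
Fix exponent of X1 at 1, ℓ at 0, X2 at 0, X3 at 0; solve each RREF row for its pivot's exponent:
  r0: exp(D) + (3)·1 = 0 ⇒ exp(D) = -3
  r1: exp(ΔT) + (-3)·1 = 0 ⇒ exp(ΔT) = 3
Π_2 = D^-3 · ΔT^3 · X1

["-3", "0", "3", "1", "0", "0"]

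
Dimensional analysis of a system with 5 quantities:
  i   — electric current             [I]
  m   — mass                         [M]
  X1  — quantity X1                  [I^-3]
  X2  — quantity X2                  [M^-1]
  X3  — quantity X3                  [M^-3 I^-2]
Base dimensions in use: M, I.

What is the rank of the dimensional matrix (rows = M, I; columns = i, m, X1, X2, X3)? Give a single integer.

Dimensional matrix (M×I by i×m×X1×X2×X3):
  M: [ 0  1  0 -1 -3]
  I: [ 1  0 -3  0 -2]
RREF → pivots at {i,m} ⇒ r = 2

2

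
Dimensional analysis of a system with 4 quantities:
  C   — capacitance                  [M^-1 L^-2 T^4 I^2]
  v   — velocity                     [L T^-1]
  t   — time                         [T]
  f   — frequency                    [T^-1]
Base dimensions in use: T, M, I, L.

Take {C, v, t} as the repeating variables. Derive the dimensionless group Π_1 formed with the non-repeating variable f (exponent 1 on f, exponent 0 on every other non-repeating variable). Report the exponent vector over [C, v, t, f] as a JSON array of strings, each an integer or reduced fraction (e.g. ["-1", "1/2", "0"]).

Dimensional matrix (T×M×I×L by C×v×t×f):
  T: [ 4 -1  1 -1]
  M: [-1  0  0  0]
  I: [ 2  0  0  0]
  L: [-2  1  0  0]
Echelon form has 3 nonzero rows (pivots: C,v,t)
Pivot set = {C,v,t}, free = {f}
RREF:
  r0: [   1    0    0    0]
  r1: [   0    1    0    0]
  r2: [   0    0    1   -1]
  r3: [   0    0    0    0]
Fix exponent of f at 1; solve each RREF row for its pivot's exponent:
  r0: exp(C) + (0)·1 = 0 ⇒ exp(C) = 0
  r1: exp(v) + (0)·1 = 0 ⇒ exp(v) = 0
  r2: exp(t) + (-1)·1 = 0 ⇒ exp(t) = 1
Π_1 = t · f

["0", "0", "1", "1"]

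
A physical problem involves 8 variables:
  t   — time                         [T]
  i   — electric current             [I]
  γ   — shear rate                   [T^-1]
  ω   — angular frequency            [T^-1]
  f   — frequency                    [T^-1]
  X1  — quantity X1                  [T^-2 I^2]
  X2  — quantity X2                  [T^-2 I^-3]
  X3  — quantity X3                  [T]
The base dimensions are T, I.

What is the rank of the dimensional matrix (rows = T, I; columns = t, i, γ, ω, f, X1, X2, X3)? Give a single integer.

Write exponents as rows T,I / cols t,i,γ,ω,f,X1,X2,X3:
  T: [ 1  0 -1 -1 -1 -2 -2  1]
  I: [ 0  1  0  0  0  2 -3  0]
RREF → pivots at {t,i} ⇒ r = 2

2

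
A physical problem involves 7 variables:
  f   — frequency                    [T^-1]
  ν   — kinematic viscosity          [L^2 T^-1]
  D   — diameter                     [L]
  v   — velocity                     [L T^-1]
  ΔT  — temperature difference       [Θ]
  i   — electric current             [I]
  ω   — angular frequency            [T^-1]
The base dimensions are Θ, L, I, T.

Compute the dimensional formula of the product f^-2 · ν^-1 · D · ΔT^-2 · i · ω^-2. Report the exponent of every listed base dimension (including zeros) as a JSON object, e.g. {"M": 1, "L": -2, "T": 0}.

{"Θ": -2, "L": -1, "I": 1, "T": 5}

Write exponents as rows Θ,L,I,T / cols f,ν,D,v,ΔT,i,ω:
  Θ: [ 0  0  0  0  1  0  0]
  L: [ 0  2  1  1  0  0  0]
  I: [ 0  0  0  0  0  1  0]
  T: [-1 -1  0 -1  0  0 -1]
  [Θ]: (-2)·0+(-1)·0+(1)·0+(-2)·1+(1)·0+(-2)·0 = -2
  [L]: (-2)·0+(-1)·2+(1)·1+(-2)·0+(1)·0+(-2)·0 = -1
  [I]: (-2)·0+(-1)·0+(1)·0+(-2)·0+(1)·1+(-2)·0 = 1
  [T]: (-2)·-1+(-1)·-1+(1)·0+(-2)·0+(1)·0+(-2)·-1 = 5
⇒ Θ^-2 L^-1 I T^5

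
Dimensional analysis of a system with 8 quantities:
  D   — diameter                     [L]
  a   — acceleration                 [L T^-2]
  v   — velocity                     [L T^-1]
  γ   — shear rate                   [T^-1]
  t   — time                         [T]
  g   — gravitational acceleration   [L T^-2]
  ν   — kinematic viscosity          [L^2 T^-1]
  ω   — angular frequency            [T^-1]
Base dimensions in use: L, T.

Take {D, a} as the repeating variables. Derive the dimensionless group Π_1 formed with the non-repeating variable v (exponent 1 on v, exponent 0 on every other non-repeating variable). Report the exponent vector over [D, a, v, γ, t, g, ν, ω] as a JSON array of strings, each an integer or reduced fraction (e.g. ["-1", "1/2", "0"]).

Dimensional matrix (L×T by D×a×v×γ×t×g×ν×ω):
  L: [ 1  1  1  0  0  1  2  0]
  T: [ 0 -2 -1 -1  1 -2 -1 -1]
Row reduction gives pivot columns D,a; rank = 2
Repeat: D,a; free: v,γ,t,g,ν,ω
RREF:
  r0: [   1    0  1/2 -1/2  1/2    0  3/2 -1/2]
  r1: [   0    1  1/2  1/2 -1/2    1  1/2  1/2]
Fix exponent of v at 1, γ at 0, t at 0, g at 0, ν at 0, ω at 0; solve each RREF row for its pivot's exponent:
  r0: exp(D) + (1/2)·1 = 0 ⇒ exp(D) = -1/2
  r1: exp(a) + (1/2)·1 = 0 ⇒ exp(a) = -1/2
Π_1 = D^(-1/2) · a^(-1/2) · v

["-1/2", "-1/2", "1", "0", "0", "0", "0", "0"]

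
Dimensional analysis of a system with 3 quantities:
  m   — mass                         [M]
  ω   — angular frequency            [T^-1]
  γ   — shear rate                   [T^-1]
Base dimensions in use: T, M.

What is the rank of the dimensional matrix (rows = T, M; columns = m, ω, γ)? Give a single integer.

Dimensional matrix (T×M by m×ω×γ):
  T: [ 0 -1 -1]
  M: [ 1  0  0]
Echelon form has 2 nonzero rows (pivots: m,ω)

2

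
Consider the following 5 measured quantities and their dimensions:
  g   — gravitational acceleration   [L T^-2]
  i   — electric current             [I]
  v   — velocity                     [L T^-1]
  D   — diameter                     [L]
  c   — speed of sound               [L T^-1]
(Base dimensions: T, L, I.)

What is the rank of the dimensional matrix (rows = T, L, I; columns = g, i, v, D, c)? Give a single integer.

3

Exponent matrix [T,L,I] × [g,i,v,D,c]:
  T: [-2  0 -1  0 -1]
  L: [ 1  0  1  1  1]
  I: [ 0  1  0  0  0]
RREF → pivots at {g,i,v} ⇒ r = 3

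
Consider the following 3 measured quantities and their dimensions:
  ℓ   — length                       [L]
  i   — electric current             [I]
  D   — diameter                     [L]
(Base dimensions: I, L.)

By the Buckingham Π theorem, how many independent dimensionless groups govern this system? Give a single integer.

1

Exponent matrix [I,L] × [ℓ,i,D]:
  I: [ 0  1  0]
  L: [ 1  0  1]
Echelon form has 2 nonzero rows (pivots: ℓ,i)
n=3, r=2 ⇒ 1 dimensionless group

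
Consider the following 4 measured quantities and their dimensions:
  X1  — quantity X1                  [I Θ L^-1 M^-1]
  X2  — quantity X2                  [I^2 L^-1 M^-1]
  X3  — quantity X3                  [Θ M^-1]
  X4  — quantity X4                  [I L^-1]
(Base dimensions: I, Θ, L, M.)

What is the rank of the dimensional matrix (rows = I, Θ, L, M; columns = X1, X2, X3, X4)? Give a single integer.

Write exponents as rows I,Θ,L,M / cols X1,X2,X3,X4:
  I: [ 1  2  0  1]
  Θ: [ 1  0  1  0]
  L: [-1 -1  0 -1]
  M: [-1 -1 -1  0]
RREF → pivots at {X1,X2,X3} ⇒ r = 3

3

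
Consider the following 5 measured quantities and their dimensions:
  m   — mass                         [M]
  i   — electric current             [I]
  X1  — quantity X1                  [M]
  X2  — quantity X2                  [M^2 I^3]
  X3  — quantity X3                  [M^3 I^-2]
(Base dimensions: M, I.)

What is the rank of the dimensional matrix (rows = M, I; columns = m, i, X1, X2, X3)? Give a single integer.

2

Exponent matrix [M,I] × [m,i,X1,X2,X3]:
  M: [ 1  0  1  2  3]
  I: [ 0  1  0  3 -2]
Row reduction gives pivot columns m,i; rank = 2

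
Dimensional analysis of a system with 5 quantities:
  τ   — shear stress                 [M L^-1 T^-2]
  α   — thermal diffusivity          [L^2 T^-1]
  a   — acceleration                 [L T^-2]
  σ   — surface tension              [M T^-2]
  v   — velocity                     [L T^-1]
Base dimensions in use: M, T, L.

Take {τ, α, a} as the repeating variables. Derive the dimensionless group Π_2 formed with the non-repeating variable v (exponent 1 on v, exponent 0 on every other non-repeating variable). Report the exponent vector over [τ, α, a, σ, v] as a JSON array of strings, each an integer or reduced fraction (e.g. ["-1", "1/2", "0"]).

Dimensional matrix (M×T×L by τ×α×a×σ×v):
  M: [ 1  0  0  1  0]
  T: [-2 -1 -2 -2 -1]
  L: [-1  2  1  0  1]
Row reduction gives pivot columns τ,α,a; rank = 3
Pivot set = {τ,α,a}, free = {σ,v}
RREF:
  r0: [   1    0    0    1    0]
  r1: [   0    1    0  2/3  1/3]
  r2: [   0    0    1 -1/3  1/3]
Fix exponent of v at 1, σ at 0; solve each RREF row for its pivot's exponent:
  r0: exp(τ) + (0)·1 = 0 ⇒ exp(τ) = 0
  r1: exp(α) + (1/3)·1 = 0 ⇒ exp(α) = -1/3
  r2: exp(a) + (1/3)·1 = 0 ⇒ exp(a) = -1/3
Π_2 = α^(-1/3) · a^(-1/3) · v

["0", "-1/3", "-1/3", "0", "1"]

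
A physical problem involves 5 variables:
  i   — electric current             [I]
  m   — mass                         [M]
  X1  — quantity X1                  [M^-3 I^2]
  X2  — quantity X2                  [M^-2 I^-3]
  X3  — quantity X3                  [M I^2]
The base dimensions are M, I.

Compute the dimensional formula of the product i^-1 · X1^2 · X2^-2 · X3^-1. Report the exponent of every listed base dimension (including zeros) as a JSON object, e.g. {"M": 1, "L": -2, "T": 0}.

{"M": -3, "I": 7}

Write exponents as rows M,I / cols i,m,X1,X2,X3:
  M: [ 0  1 -3 -2  1]
  I: [ 1  0  2 -3  2]
  [M]: (-1)·0+(2)·-3+(-2)·-2+(-1)·1 = -3
  [I]: (-1)·1+(2)·2+(-2)·-3+(-1)·2 = 7
⇒ M^-3 I^7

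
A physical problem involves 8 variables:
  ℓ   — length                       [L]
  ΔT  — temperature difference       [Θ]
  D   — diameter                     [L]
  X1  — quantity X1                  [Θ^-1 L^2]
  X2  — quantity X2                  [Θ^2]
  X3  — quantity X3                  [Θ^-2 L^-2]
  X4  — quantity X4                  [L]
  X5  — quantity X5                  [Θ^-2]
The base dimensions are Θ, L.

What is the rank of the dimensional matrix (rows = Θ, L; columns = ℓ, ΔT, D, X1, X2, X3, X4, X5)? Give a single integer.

Exponent matrix [Θ,L] × [ℓ,ΔT,D,X1,X2,X3,X4,X5]:
  Θ: [ 0  1  0 -1  2 -2  0 -2]
  L: [ 1  0  1  2  0 -2  1  0]
Row reduction gives pivot columns ℓ,ΔT; rank = 2

2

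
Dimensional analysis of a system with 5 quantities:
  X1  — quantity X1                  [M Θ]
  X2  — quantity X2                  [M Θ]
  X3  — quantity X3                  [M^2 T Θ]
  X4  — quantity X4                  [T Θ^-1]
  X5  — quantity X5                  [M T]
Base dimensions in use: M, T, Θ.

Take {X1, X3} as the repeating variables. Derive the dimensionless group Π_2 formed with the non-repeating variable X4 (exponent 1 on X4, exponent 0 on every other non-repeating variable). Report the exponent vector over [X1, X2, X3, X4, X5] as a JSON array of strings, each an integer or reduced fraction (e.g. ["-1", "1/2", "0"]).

Write exponents as rows M,T,Θ / cols X1,X2,X3,X4,X5:
  M: [ 1  1  2  0  1]
  T: [ 0  0  1  1  1]
  Θ: [ 1  1  1 -1  0]
Echelon form has 2 nonzero rows (pivots: X1,X3)
Repeat: X1,X3; free: X2,X4,X5
RREF:
  r0: [   1    1    0   -2   -1]
  r1: [   0    0    1    1    1]
  r2: [   0    0    0    0    0]
Fix exponent of X4 at 1, X2 at 0, X5 at 0; solve each RREF row for its pivot's exponent:
  r0: exp(X1) + (-2)·1 = 0 ⇒ exp(X1) = 2
  r1: exp(X3) + (1)·1 = 0 ⇒ exp(X3) = -1
Π_2 = X1^2 · X3^-1 · X4

["2", "0", "-1", "1", "0"]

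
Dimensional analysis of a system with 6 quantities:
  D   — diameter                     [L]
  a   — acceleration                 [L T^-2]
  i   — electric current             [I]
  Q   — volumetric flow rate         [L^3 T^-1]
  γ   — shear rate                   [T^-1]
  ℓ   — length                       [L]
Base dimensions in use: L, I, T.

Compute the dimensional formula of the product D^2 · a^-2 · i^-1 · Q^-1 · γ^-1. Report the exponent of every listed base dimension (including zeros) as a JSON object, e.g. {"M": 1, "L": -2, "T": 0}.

{"L": -3, "I": -1, "T": 6}

Exponent matrix [L,I,T] × [D,a,i,Q,γ,ℓ]:
  L: [ 1  1  0  3  0  1]
  I: [ 0  0  1  0  0  0]
  T: [ 0 -2  0 -1 -1  0]
  [L]: (2)·1+(-2)·1+(-1)·0+(-1)·3+(-1)·0 = -3
  [I]: (2)·0+(-2)·0+(-1)·1+(-1)·0+(-1)·0 = -1
  [T]: (2)·0+(-2)·-2+(-1)·0+(-1)·-1+(-1)·-1 = 6
⇒ L^-3 I^-1 T^6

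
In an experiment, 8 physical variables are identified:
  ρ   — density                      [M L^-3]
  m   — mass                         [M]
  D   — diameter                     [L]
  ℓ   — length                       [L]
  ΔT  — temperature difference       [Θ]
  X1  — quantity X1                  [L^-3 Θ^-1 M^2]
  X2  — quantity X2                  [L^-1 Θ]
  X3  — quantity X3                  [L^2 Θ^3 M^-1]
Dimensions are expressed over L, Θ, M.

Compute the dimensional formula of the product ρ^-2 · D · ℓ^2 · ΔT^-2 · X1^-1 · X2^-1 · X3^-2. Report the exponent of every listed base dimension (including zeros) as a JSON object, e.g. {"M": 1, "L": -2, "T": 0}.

Exponent matrix [L,Θ,M] × [ρ,m,D,ℓ,ΔT,X1,X2,X3]:
  L: [-3  0  1  1  0 -3 -1  2]
  Θ: [ 0  0  0  0  1 -1  1  3]
  M: [ 1  1  0  0  0  2  0 -1]
  [L]: (-2)·-3+(1)·1+(2)·1+(-2)·0+(-1)·-3+(-1)·-1+(-2)·2 = 9
  [Θ]: (-2)·0+(1)·0+(2)·0+(-2)·1+(-1)·-1+(-1)·1+(-2)·3 = -8
  [M]: (-2)·1+(1)·0+(2)·0+(-2)·0+(-1)·2+(-1)·0+(-2)·-1 = -2
⇒ L^9 Θ^-8 M^-2

{"L": 9, "Θ": -8, "M": -2}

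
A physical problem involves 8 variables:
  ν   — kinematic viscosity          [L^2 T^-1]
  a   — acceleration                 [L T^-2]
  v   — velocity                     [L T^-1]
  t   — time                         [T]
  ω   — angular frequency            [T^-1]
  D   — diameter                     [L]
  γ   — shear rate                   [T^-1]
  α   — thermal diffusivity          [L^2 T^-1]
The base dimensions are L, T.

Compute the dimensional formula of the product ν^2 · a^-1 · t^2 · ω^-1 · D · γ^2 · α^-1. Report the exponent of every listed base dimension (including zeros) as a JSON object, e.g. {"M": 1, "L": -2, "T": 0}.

Dimensional matrix (L×T by ν×a×v×t×ω×D×γ×α):
  L: [ 2  1  1  0  0  1  0  2]
  T: [-1 -2 -1  1 -1  0 -1 -1]
  [L]: (2)·2+(-1)·1+(2)·0+(-1)·0+(1)·1+(2)·0+(-1)·2 = 2
  [T]: (2)·-1+(-1)·-2+(2)·1+(-1)·-1+(1)·0+(2)·-1+(-1)·-1 = 2
⇒ L^2 T^2

{"L": 2, "T": 2}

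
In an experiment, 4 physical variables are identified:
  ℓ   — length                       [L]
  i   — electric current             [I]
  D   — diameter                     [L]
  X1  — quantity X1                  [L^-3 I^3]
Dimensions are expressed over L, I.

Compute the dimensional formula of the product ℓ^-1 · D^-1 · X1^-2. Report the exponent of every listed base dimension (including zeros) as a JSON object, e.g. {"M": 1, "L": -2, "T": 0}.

{"L": 4, "I": -6}

Exponent matrix [L,I] × [ℓ,i,D,X1]:
  L: [ 1  0  1 -3]
  I: [ 0  1  0  3]
  [L]: (-1)·1+(-1)·1+(-2)·-3 = 4
  [I]: (-1)·0+(-1)·0+(-2)·3 = -6
⇒ L^4 I^-6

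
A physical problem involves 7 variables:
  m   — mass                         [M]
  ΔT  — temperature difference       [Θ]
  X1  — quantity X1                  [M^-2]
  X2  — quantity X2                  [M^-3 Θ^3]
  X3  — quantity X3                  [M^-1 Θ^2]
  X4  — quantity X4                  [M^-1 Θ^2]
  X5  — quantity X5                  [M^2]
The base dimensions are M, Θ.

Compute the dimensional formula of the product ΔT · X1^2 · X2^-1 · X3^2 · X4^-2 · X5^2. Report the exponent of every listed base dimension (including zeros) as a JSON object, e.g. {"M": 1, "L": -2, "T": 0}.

{"M": 3, "Θ": -2}

Exponent matrix [M,Θ] × [m,ΔT,X1,X2,X3,X4,X5]:
  M: [ 1  0 -2 -3 -1 -1  2]
  Θ: [ 0  1  0  3  2  2  0]
  [M]: (1)·0+(2)·-2+(-1)·-3+(2)·-1+(-2)·-1+(2)·2 = 3
  [Θ]: (1)·1+(2)·0+(-1)·3+(2)·2+(-2)·2+(2)·0 = -2
⇒ M^3 Θ^-2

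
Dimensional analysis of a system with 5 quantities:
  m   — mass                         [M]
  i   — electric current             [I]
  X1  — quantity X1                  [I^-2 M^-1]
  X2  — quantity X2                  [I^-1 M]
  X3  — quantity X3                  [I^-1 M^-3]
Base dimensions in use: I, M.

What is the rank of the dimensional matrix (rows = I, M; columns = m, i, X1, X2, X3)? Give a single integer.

Dimensional matrix (I×M by m×i×X1×X2×X3):
  I: [ 0  1 -2 -1 -1]
  M: [ 1  0 -1  1 -3]
Echelon form has 2 nonzero rows (pivots: m,i)

2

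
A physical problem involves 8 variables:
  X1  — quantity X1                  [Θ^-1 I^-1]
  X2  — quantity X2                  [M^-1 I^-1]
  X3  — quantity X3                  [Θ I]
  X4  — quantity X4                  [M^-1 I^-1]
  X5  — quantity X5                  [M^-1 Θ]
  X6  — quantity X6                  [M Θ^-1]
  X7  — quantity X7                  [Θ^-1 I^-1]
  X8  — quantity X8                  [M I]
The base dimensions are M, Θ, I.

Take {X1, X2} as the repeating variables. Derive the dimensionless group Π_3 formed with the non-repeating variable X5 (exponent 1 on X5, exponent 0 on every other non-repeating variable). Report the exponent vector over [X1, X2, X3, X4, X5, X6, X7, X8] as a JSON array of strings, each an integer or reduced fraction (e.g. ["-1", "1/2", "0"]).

Exponent matrix [M,Θ,I] × [X1,X2,X3,X4,X5,X6,X7,X8]:
  M: [ 0 -1  0 -1 -1  1  0  1]
  Θ: [-1  0  1  0  1 -1 -1  0]
  I: [-1 -1  1 -1  0  0 -1  1]
RREF → pivots at {X1,X2} ⇒ r = 2
Repeat: X1,X2; free: X3,X4,X5,X6,X7,X8
RREF:
  r0: [   1    0   -1    0   -1    1    1    0]
  r1: [   0    1    0    1    1   -1    0   -1]
  r2: [   0    0    0    0    0    0    0    0]
Fix exponent of X5 at 1, X3 at 0, X4 at 0, X6 at 0, X7 at 0, X8 at 0; solve each RREF row for its pivot's exponent:
  r0: exp(X1) + (-1)·1 = 0 ⇒ exp(X1) = 1
  r1: exp(X2) + (1)·1 = 0 ⇒ exp(X2) = -1
Π_3 = X1 · X2^-1 · X5

["1", "-1", "0", "0", "1", "0", "0", "0"]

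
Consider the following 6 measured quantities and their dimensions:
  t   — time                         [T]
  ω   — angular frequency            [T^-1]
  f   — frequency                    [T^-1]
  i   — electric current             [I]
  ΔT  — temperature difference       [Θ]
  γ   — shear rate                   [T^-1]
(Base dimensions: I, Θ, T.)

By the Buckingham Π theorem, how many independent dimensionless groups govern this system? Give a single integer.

3

Write exponents as rows I,Θ,T / cols t,ω,f,i,ΔT,γ:
  I: [ 0  0  0  1  0  0]
  Θ: [ 0  0  0  0  1  0]
  T: [ 1 -1 -1  0  0 -1]
Echelon form has 3 nonzero rows (pivots: t,i,ΔT)
Π count = n − r = 6 − 3 = 3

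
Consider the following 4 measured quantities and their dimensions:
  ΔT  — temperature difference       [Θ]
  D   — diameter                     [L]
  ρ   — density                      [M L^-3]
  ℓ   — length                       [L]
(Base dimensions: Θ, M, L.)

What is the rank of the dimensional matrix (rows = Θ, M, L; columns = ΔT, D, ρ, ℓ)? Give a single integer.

Write exponents as rows Θ,M,L / cols ΔT,D,ρ,ℓ:
  Θ: [ 1  0  0  0]
  M: [ 0  0  1  0]
  L: [ 0  1 -3  1]
Echelon form has 3 nonzero rows (pivots: ΔT,D,ρ)

3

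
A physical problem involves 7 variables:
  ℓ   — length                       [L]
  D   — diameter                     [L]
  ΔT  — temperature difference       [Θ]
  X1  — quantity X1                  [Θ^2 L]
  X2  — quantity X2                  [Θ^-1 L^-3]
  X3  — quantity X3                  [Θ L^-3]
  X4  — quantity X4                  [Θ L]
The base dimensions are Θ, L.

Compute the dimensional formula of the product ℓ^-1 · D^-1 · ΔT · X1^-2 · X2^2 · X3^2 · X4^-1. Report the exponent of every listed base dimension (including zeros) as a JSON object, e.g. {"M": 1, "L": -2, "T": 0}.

{"Θ": -4, "L": -17}

Exponent matrix [Θ,L] × [ℓ,D,ΔT,X1,X2,X3,X4]:
  Θ: [ 0  0  1  2 -1  1  1]
  L: [ 1  1  0  1 -3 -3  1]
  [Θ]: (-1)·0+(-1)·0+(1)·1+(-2)·2+(2)·-1+(2)·1+(-1)·1 = -4
  [L]: (-1)·1+(-1)·1+(1)·0+(-2)·1+(2)·-3+(2)·-3+(-1)·1 = -17
⇒ Θ^-4 L^-17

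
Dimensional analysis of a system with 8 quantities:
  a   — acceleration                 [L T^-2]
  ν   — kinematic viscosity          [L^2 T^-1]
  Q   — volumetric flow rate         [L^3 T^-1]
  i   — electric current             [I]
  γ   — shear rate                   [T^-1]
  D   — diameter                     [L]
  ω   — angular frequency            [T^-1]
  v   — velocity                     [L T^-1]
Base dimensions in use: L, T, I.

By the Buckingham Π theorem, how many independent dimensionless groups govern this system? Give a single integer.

5

Write exponents as rows L,T,I / cols a,ν,Q,i,γ,D,ω,v:
  L: [ 1  2  3  0  0  1  0  1]
  T: [-2 -1 -1  0 -1  0 -1 -1]
  I: [ 0  0  0  1  0  0  0  0]
Echelon form has 3 nonzero rows (pivots: a,ν,i)
8 vars − rank 3 = 5 Π groups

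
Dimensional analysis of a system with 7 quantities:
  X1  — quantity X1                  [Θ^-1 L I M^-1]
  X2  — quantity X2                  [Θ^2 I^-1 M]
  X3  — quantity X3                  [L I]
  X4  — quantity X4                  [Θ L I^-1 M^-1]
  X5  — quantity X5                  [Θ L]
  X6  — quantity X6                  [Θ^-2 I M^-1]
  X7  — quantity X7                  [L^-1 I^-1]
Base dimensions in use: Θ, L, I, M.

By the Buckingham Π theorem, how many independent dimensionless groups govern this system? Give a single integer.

4

Dimensional matrix (Θ×L×I×M by X1×X2×X3×X4×X5×X6×X7):
  Θ: [-1  2  0  1  1 -2  0]
  L: [ 1  0  1  1  1  0 -1]
  I: [ 1 -1  1 -1  0  1 -1]
  M: [-1  1  0 -1  0 -1  0]
Row reduction gives pivot columns X1,X2,X3; rank = 3
7 vars − rank 3 = 4 Π groups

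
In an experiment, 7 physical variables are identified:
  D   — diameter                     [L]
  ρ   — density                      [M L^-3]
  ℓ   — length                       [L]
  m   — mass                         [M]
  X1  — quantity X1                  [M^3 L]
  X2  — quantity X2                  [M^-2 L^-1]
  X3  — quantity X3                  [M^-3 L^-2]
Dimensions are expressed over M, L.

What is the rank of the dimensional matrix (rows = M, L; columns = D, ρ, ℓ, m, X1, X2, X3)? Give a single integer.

2

Dimensional matrix (M×L by D×ρ×ℓ×m×X1×X2×X3):
  M: [ 0  1  0  1  3 -2 -3]
  L: [ 1 -3  1  0  1 -1 -2]
Row reduction gives pivot columns D,ρ; rank = 2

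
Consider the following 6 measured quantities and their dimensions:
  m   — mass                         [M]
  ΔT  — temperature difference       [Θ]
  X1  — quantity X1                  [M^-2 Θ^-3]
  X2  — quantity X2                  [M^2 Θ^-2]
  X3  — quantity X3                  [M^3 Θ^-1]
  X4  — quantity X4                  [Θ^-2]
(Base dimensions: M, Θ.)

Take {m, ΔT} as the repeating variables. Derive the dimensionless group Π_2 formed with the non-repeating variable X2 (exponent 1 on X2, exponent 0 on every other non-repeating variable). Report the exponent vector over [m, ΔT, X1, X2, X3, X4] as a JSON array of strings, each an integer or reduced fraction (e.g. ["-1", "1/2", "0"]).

Dimensional matrix (M×Θ by m×ΔT×X1×X2×X3×X4):
  M: [ 1  0 -2  2  3  0]
  Θ: [ 0  1 -3 -2 -1 -2]
Echelon form has 2 nonzero rows (pivots: m,ΔT)
Pivot set = {m,ΔT}, free = {X1,X2,X3,X4}
RREF:
  r0: [   1    0   -2    2    3    0]
  r1: [   0    1   -3   -2   -1   -2]
Fix exponent of X2 at 1, X1 at 0, X3 at 0, X4 at 0; solve each RREF row for its pivot's exponent:
  r0: exp(m) + (2)·1 = 0 ⇒ exp(m) = -2
  r1: exp(ΔT) + (-2)·1 = 0 ⇒ exp(ΔT) = 2
Π_2 = m^-2 · ΔT^2 · X2

["-2", "2", "0", "1", "0", "0"]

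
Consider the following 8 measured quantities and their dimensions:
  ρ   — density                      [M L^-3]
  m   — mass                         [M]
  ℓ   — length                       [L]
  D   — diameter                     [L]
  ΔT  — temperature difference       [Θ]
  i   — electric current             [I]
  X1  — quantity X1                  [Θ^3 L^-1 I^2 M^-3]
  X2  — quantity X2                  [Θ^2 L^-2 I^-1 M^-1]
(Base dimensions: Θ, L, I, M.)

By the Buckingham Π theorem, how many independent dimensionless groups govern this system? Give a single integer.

Dimensional matrix (Θ×L×I×M by ρ×m×ℓ×D×ΔT×i×X1×X2):
  Θ: [ 0  0  0  0  1  0  3  2]
  L: [-3  0  1  1  0  0 -1 -2]
  I: [ 0  0  0  0  0  1  2 -1]
  M: [ 1  1  0  0  0  0 -3 -1]
Row reduction gives pivot columns ρ,m,ΔT,i; rank = 4
8 vars − rank 4 = 4 Π groups

4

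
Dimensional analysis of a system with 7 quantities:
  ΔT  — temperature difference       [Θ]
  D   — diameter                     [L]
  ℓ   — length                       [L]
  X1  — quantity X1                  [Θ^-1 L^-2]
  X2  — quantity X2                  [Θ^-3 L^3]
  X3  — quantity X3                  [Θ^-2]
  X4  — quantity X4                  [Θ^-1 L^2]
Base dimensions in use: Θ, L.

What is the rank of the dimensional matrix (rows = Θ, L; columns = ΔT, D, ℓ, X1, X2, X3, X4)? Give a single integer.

2

Dimensional matrix (Θ×L by ΔT×D×ℓ×X1×X2×X3×X4):
  Θ: [ 1  0  0 -1 -3 -2 -1]
  L: [ 0  1  1 -2  3  0  2]
Echelon form has 2 nonzero rows (pivots: ΔT,D)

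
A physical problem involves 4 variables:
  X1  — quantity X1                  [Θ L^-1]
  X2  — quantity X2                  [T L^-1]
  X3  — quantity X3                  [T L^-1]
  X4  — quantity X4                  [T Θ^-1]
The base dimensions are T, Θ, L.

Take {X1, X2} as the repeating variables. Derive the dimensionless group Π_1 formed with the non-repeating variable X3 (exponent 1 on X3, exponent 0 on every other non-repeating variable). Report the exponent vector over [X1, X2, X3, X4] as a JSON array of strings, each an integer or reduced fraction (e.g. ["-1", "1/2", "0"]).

Dimensional matrix (T×Θ×L by X1×X2×X3×X4):
  T: [ 0  1  1  1]
  Θ: [ 1  0  0 -1]
  L: [-1 -1 -1  0]
Row reduction gives pivot columns X1,X2; rank = 2
Repeat: X1,X2; free: X3,X4
RREF:
  r0: [   1    0    0   -1]
  r1: [   0    1    1    1]
  r2: [   0    0    0    0]
Fix exponent of X3 at 1, X4 at 0; solve each RREF row for its pivot's exponent:
  r0: exp(X1) + (0)·1 = 0 ⇒ exp(X1) = 0
  r1: exp(X2) + (1)·1 = 0 ⇒ exp(X2) = -1
Π_1 = X2^-1 · X3

["0", "-1", "1", "0"]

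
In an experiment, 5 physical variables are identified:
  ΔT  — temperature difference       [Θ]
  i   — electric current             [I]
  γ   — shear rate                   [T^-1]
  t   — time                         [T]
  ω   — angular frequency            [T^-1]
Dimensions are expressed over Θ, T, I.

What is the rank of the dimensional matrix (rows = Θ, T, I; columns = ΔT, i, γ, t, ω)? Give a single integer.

Write exponents as rows Θ,T,I / cols ΔT,i,γ,t,ω:
  Θ: [ 1  0  0  0  0]
  T: [ 0  0 -1  1 -1]
  I: [ 0  1  0  0  0]
RREF → pivots at {ΔT,i,γ} ⇒ r = 3

3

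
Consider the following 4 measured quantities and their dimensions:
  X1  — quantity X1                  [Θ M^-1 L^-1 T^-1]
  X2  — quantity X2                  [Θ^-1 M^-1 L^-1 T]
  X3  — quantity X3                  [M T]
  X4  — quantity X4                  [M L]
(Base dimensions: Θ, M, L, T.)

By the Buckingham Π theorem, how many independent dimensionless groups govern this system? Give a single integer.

Write exponents as rows Θ,M,L,T / cols X1,X2,X3,X4:
  Θ: [ 1 -1  0  0]
  M: [-1 -1  1  1]
  L: [-1 -1  0  1]
  T: [-1  1  1  0]
Row reduction gives pivot columns X1,X2,X3; rank = 3
4 vars − rank 3 = 1 Π group

1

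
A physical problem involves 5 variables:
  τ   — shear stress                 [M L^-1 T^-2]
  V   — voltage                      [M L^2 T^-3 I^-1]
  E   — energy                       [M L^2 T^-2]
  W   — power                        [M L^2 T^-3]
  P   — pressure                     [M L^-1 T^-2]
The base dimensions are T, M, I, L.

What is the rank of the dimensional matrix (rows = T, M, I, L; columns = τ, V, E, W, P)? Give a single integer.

Dimensional matrix (T×M×I×L by τ×V×E×W×P):
  T: [-2 -3 -2 -3 -2]
  M: [ 1  1  1  1  1]
  I: [ 0 -1  0  0  0]
  L: [-1  2  2  2 -1]
RREF → pivots at {τ,V,E,W} ⇒ r = 4

4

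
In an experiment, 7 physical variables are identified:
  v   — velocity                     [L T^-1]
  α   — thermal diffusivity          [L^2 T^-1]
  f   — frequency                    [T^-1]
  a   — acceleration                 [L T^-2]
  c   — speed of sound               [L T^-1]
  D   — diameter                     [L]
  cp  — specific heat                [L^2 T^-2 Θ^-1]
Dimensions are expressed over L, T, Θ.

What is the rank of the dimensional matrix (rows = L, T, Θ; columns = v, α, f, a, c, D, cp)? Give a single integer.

Write exponents as rows L,T,Θ / cols v,α,f,a,c,D,cp:
  L: [ 1  2  0  1  1  1  2]
  T: [-1 -1 -1 -2 -1  0 -2]
  Θ: [ 0  0  0  0  0  0 -1]
Echelon form has 3 nonzero rows (pivots: v,α,cp)

3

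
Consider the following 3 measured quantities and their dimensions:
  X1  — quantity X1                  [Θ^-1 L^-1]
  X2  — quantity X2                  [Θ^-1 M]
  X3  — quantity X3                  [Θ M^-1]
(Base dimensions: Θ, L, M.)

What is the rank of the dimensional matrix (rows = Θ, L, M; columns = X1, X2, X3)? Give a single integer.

Exponent matrix [Θ,L,M] × [X1,X2,X3]:
  Θ: [-1 -1  1]
  L: [-1  0  0]
  M: [ 0  1 -1]
Echelon form has 2 nonzero rows (pivots: X1,X2)

2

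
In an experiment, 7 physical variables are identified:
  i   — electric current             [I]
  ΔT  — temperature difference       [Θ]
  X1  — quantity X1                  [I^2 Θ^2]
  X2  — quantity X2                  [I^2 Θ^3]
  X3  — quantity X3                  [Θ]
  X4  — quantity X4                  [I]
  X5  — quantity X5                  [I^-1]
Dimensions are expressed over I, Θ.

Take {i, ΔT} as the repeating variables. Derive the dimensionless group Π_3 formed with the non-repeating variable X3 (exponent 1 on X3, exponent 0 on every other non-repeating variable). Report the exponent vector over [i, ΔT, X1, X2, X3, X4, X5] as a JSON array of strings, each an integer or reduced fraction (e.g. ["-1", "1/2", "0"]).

Dimensional matrix (I×Θ by i×ΔT×X1×X2×X3×X4×X5):
  I: [ 1  0  2  2  0  1 -1]
  Θ: [ 0  1  2  3  1  0  0]
Row reduction gives pivot columns i,ΔT; rank = 2
Pivot set = {i,ΔT}, free = {X1,X2,X3,X4,X5}
RREF:
  r0: [   1    0    2    2    0    1   -1]
  r1: [   0    1    2    3    1    0    0]
Fix exponent of X3 at 1, X1 at 0, X2 at 0, X4 at 0, X5 at 0; solve each RREF row for its pivot's exponent:
  r0: exp(i) + (0)·1 = 0 ⇒ exp(i) = 0
  r1: exp(ΔT) + (1)·1 = 0 ⇒ exp(ΔT) = -1
Π_3 = ΔT^-1 · X3

["0", "-1", "0", "0", "1", "0", "0"]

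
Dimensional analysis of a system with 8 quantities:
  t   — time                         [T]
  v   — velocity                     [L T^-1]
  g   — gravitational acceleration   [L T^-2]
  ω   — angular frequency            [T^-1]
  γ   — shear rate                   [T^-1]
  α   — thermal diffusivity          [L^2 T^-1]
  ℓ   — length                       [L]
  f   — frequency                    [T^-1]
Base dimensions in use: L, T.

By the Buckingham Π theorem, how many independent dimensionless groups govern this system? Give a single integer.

Dimensional matrix (L×T by t×v×g×ω×γ×α×ℓ×f):
  L: [ 0  1  1  0  0  2  1  0]
  T: [ 1 -1 -2 -1 -1 -1  0 -1]
RREF → pivots at {t,v} ⇒ r = 2
Π count = n − r = 8 − 2 = 6

6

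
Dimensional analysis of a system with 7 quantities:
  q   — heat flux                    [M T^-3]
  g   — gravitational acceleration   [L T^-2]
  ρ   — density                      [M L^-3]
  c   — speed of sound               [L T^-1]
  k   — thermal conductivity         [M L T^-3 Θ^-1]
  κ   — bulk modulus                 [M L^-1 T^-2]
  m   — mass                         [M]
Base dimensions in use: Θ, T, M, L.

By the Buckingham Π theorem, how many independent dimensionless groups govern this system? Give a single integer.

3

Dimensional matrix (Θ×T×M×L by q×g×ρ×c×k×κ×m):
  Θ: [ 0  0  0  0 -1  0  0]
  T: [-3 -2  0 -1 -3 -2  0]
  M: [ 1  0  1  0  1  1  1]
  L: [ 0  1 -3  1  1 -1  0]
Echelon form has 4 nonzero rows (pivots: q,g,ρ,k)
n=7, r=4 ⇒ 3 dimensionless groups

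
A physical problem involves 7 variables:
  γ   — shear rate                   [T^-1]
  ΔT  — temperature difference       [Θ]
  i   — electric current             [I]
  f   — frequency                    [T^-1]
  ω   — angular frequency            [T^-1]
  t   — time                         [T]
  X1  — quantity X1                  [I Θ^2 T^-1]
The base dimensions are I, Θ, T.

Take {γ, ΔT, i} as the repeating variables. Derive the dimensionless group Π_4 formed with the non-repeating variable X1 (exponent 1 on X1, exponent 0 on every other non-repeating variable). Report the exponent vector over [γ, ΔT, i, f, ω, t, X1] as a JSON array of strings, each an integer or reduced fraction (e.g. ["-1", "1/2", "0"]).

["-1", "-2", "-1", "0", "0", "0", "1"]

Dimensional matrix (I×Θ×T by γ×ΔT×i×f×ω×t×X1):
  I: [ 0  0  1  0  0  0  1]
  Θ: [ 0  1  0  0  0  0  2]
  T: [-1  0  0 -1 -1  1 -1]
RREF → pivots at {γ,ΔT,i} ⇒ r = 3
Pivot set = {γ,ΔT,i}, free = {f,ω,t,X1}
RREF:
  r0: [   1    0    0    1    1   -1    1]
  r1: [   0    1    0    0    0    0    2]
  r2: [   0    0    1    0    0    0    1]
Fix exponent of X1 at 1, f at 0, ω at 0, t at 0; solve each RREF row for its pivot's exponent:
  r0: exp(γ) + (1)·1 = 0 ⇒ exp(γ) = -1
  r1: exp(ΔT) + (2)·1 = 0 ⇒ exp(ΔT) = -2
  r2: exp(i) + (1)·1 = 0 ⇒ exp(i) = -1
Π_4 = γ^-1 · ΔT^-2 · i^-1 · X1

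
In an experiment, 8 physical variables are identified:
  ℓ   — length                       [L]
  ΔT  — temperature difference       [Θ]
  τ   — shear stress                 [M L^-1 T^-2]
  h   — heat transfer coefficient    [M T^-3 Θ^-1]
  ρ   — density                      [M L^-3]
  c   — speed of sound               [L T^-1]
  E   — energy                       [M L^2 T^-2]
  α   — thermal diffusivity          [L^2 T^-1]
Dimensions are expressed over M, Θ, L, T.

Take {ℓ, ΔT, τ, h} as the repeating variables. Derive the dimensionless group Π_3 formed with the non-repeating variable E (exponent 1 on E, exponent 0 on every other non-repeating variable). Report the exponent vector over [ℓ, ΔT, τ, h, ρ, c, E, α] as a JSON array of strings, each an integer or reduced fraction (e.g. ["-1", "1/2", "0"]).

["-3", "0", "-1", "0", "0", "0", "1", "0"]

Dimensional matrix (M×Θ×L×T by ℓ×ΔT×τ×h×ρ×c×E×α):
  M: [ 0  0  1  1  1  0  1  0]
  Θ: [ 0  1  0 -1  0  0  0  0]
  L: [ 1  0 -1  0 -3  1  2  2]
  T: [ 0  0 -2 -3  0 -1 -2 -1]
Echelon form has 4 nonzero rows (pivots: ℓ,ΔT,τ,h)
Repeat: ℓ,ΔT,τ,h; free: ρ,c,E,α
RREF:
  r0: [   1    0    0    0    0    0    3    1]
  r1: [   0    1    0    0   -2    1    0    1]
  r2: [   0    0    1    0    3   -1    1   -1]
  r3: [   0    0    0    1   -2    1    0    1]
Fix exponent of E at 1, ρ at 0, c at 0, α at 0; solve each RREF row for its pivot's exponent:
  r0: exp(ℓ) + (3)·1 = 0 ⇒ exp(ℓ) = -3
  r1: exp(ΔT) + (0)·1 = 0 ⇒ exp(ΔT) = 0
  r2: exp(τ) + (1)·1 = 0 ⇒ exp(τ) = -1
  r3: exp(h) + (0)·1 = 0 ⇒ exp(h) = 0
Π_3 = ℓ^-3 · τ^-1 · E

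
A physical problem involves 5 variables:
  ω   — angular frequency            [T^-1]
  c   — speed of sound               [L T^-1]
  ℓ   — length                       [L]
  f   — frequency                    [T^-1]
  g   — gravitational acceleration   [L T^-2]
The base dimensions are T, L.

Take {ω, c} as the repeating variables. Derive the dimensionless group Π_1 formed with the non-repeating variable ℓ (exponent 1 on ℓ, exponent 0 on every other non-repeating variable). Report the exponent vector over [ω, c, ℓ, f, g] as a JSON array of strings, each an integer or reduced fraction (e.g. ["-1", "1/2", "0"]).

["1", "-1", "1", "0", "0"]

Exponent matrix [T,L] × [ω,c,ℓ,f,g]:
  T: [-1 -1  0 -1 -2]
  L: [ 0  1  1  0  1]
RREF → pivots at {ω,c} ⇒ r = 2
Repeat: ω,c; free: ℓ,f,g
RREF:
  r0: [   1    0   -1    1    1]
  r1: [   0    1    1    0    1]
Fix exponent of ℓ at 1, f at 0, g at 0; solve each RREF row for its pivot's exponent:
  r0: exp(ω) + (-1)·1 = 0 ⇒ exp(ω) = 1
  r1: exp(c) + (1)·1 = 0 ⇒ exp(c) = -1
Π_1 = ω · c^-1 · ℓ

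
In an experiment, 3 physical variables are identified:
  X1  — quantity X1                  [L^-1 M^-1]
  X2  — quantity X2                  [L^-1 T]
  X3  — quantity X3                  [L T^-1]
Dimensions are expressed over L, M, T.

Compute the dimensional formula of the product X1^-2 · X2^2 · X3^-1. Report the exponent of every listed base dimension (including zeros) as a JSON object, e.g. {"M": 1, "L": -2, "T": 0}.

Exponent matrix [L,M,T] × [X1,X2,X3]:
  L: [-1 -1  1]
  M: [-1  0  0]
  T: [ 0  1 -1]
  [L]: (-2)·-1+(2)·-1+(-1)·1 = -1
  [M]: (-2)·-1+(2)·0+(-1)·0 = 2
  [T]: (-2)·0+(2)·1+(-1)·-1 = 3
⇒ L^-1 M^2 T^3

{"L": -1, "M": 2, "T": 3}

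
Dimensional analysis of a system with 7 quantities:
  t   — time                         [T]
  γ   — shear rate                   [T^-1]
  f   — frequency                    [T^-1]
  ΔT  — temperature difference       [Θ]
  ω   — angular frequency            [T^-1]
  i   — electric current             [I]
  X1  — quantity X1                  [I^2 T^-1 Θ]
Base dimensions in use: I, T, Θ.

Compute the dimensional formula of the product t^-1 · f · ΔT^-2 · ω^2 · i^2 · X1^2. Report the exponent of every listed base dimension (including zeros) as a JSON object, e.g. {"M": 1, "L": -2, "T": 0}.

Exponent matrix [I,T,Θ] × [t,γ,f,ΔT,ω,i,X1]:
  I: [ 0  0  0  0  0  1  2]
  T: [ 1 -1 -1  0 -1  0 -1]
  Θ: [ 0  0  0  1  0  0  1]
  [I]: (-1)·0+(1)·0+(-2)·0+(2)·0+(2)·1+(2)·2 = 6
  [T]: (-1)·1+(1)·-1+(-2)·0+(2)·-1+(2)·0+(2)·-1 = -6
  [Θ]: (-1)·0+(1)·0+(-2)·1+(2)·0+(2)·0+(2)·1 = 0
⇒ I^6 T^-6

{"I": 6, "T": -6, "Θ": 0}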